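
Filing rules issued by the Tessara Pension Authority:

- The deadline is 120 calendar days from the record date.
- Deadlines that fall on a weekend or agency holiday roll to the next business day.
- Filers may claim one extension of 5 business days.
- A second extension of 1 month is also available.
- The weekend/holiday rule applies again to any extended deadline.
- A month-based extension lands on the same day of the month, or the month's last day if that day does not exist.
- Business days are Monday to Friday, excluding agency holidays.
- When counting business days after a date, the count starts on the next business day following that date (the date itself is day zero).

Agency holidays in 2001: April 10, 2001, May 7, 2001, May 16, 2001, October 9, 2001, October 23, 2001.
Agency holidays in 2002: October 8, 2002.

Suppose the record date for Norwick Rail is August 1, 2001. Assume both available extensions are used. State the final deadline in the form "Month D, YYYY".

January 7, 2002

120 calendar days after August 1, 2001 is November 29, 2001.
November 29, 2001 is a Thursday and not a listed holiday, so it stands.
The 5-business-day extension runs from November 29, 2001 to December 6, 2001.
December 6, 2001 falls on a Thursday, which is a business day, so no adjustment is needed.
Add 1 month to December 6, 2001: January 6, 2002.
January 6, 2002 falls on a Sunday. Rolling to the next business day gives January 7, 2002, a Monday.
So the filing is due January 7, 2002.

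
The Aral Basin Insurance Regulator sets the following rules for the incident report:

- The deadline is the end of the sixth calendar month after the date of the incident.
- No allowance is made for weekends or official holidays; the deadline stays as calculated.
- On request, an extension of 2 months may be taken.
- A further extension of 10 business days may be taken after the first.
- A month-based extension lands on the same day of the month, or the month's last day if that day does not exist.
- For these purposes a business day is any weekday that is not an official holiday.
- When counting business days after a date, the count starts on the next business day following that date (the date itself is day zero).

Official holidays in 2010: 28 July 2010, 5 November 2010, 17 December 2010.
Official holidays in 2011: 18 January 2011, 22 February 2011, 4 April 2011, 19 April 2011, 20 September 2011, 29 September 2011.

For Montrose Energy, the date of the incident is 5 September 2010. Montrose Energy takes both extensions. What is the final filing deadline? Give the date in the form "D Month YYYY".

6 months after 5 September 2010 is March 2011; that month ends on 31 March 2011.
31 March 2011 is a Thursday; no weekend or holiday adjustment applies.
The 2 months extension carries 31 March 2011 to 31 May 2011.
31 May 2011 is a Tuesday; no weekend or holiday adjustment applies.
Applying the 10-business-day extension: 10 business days after 31 May 2011 is 14 June 2011.
No adjustment is made for weekends or holidays, so 14 June 2011 stands.
The final due date is 14 June 2011.

14 June 2011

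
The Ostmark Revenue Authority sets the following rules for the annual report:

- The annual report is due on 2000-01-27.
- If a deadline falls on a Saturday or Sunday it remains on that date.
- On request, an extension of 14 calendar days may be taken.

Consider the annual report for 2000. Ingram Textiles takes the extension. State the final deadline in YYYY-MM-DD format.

2000-02-10

The stated deadline is 2000-01-27.
No adjustment is made for weekends or holidays, so 2000-01-27 stands.
With the 14-day extension, 2000-01-27 becomes 2000-02-10.
2000-02-10 falls on a Thursday. The rules make no weekend/holiday allowance, so it remains 2000-02-10.
So the filing is due 2000-02-10.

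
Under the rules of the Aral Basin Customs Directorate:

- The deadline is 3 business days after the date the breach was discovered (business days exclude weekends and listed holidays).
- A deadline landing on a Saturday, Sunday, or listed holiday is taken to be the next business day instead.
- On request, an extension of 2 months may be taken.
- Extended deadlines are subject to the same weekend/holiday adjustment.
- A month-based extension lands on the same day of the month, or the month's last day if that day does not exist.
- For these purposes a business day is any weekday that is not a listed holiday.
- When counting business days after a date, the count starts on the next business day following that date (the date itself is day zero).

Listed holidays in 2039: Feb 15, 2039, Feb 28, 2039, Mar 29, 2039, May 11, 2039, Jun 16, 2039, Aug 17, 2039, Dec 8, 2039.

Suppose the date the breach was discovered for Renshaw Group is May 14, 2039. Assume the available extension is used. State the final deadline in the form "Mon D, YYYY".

Starting the day after May 14, 2039 and counting 3 business days lands on May 18, 2039.
Since May 18, 2039 is a Wednesday and not a holiday, the date is unchanged.
Applying the 2 months extension: 2 months after May 18, 2039 is Jul 18, 2039.
Jul 18, 2039 (Monday) is already a business day.
So the filing is due Jul 18, 2039.

Jul 18, 2039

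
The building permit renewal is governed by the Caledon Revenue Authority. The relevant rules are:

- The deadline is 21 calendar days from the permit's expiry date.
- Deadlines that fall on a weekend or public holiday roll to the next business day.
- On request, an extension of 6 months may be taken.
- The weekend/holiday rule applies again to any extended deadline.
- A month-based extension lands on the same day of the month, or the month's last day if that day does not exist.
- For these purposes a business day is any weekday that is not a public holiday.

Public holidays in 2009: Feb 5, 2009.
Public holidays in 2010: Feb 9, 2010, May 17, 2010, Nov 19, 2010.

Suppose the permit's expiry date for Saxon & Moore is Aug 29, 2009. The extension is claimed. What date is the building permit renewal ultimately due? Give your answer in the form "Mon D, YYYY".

Adding 21 calendar days to Aug 29, 2009 gives Sep 19, 2009.
Sep 19, 2009 is a Saturday; the next business day is Sep 21, 2009 (Monday).
Add 6 months to Sep 21, 2009: Mar 21, 2010.
Mar 21, 2010 is a Sunday; the next business day is Mar 22, 2010 (Monday).
So the filing is due Mar 22, 2010.

Mar 22, 2010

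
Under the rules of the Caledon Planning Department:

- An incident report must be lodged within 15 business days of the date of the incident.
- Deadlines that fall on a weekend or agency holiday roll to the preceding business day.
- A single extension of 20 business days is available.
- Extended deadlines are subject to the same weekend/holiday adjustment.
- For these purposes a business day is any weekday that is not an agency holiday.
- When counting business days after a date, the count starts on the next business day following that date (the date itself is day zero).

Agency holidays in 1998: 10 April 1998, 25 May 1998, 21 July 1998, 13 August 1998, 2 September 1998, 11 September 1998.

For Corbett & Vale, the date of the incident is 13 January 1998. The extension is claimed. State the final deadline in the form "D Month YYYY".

3 March 1998

Counting 15 business days after 13 January 1998 (skipping weekends and listed holidays) reaches 3 February 1998.
3 February 1998 (Tuesday) is already a business day.
The 20-business-day extension runs from 3 February 1998 to 3 March 1998.
3 March 1998 falls on a Tuesday, which is a business day, so no adjustment is needed.
So the filing is due 3 March 1998.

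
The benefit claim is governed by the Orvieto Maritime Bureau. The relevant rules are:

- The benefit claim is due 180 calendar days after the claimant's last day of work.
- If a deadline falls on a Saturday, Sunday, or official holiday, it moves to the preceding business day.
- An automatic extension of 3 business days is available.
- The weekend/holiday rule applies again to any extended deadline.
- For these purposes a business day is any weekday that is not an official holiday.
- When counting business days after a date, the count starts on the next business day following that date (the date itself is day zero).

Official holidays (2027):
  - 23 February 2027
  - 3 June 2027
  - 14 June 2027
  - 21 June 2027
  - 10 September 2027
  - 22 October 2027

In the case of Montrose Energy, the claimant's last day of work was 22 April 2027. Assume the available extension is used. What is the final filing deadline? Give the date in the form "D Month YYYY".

From 22 April 2027, 180 calendar days later is 19 October 2027.
19 October 2027 falls on a Tuesday, which is a business day, so no adjustment is needed.
Counting 3 further business days from 19 October 2027 reaches 25 October 2027.
Since 25 October 2027 is a Monday and not a holiday, the date is unchanged.
The final due date is 25 October 2027.

25 October 2027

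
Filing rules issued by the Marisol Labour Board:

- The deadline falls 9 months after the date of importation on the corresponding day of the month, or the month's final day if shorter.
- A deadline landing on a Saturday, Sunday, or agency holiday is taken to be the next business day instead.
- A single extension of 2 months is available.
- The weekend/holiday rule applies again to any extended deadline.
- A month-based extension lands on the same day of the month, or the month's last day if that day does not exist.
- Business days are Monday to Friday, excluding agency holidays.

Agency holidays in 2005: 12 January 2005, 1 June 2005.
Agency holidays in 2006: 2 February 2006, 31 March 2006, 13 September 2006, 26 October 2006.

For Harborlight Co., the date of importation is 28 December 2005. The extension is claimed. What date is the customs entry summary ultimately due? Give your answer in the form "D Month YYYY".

28 November 2006

Moving 9 months forward from 28 December 2005 on the corresponding day gives 28 September 2006.
28 September 2006 falls on a Thursday, which is a business day, so no adjustment is needed.
Applying the 2 months extension: 2 months after 28 September 2006 is 28 November 2006.
28 November 2006 falls on a Tuesday, which is a business day, so no adjustment is needed.
So the filing is due 28 November 2006.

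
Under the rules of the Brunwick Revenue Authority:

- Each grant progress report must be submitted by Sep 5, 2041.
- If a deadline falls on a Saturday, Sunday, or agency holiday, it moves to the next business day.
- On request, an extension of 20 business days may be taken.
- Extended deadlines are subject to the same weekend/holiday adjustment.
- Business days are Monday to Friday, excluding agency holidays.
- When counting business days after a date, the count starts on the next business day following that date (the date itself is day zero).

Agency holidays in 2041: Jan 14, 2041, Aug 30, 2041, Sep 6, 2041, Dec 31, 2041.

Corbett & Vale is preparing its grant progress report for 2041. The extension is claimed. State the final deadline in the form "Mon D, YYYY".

Oct 4, 2041

Start from the fixed due date, Sep 5, 2041.
Sep 5, 2041 falls on a Thursday, which is a business day, so no adjustment is needed.
Applying the 20-business-day extension: 20 business days after Sep 5, 2041 is Oct 4, 2041.
Oct 4, 2041 (Friday) is already a business day.
So the filing is due Oct 4, 2041.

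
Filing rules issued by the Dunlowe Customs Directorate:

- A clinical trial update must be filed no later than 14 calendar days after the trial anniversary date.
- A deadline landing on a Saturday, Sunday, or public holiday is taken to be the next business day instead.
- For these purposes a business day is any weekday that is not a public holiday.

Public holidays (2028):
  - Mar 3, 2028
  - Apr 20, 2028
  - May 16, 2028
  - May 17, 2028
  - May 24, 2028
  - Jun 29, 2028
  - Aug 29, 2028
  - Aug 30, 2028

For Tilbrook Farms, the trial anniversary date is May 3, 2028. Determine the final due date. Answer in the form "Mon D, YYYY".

May 18, 2028

Trigger date May 3, 2028 + 14 calendar days = May 17, 2028.
May 17, 2028 is a listed holiday, so it moves to the next business day, May 18, 2028 (Thursday).
Final deadline: May 18, 2028.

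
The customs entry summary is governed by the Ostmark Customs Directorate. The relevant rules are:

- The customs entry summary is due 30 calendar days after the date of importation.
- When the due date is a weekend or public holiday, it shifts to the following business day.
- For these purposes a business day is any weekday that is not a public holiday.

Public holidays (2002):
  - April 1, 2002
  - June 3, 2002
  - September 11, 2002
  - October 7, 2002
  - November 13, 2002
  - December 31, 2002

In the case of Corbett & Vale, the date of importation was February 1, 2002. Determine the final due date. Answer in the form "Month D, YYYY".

March 4, 2002

30 calendar days after February 1, 2002 is March 3, 2002.
Because March 3, 2002 is a Sunday, the deadline becomes March 4, 2002 (Monday).
The final due date is March 4, 2002.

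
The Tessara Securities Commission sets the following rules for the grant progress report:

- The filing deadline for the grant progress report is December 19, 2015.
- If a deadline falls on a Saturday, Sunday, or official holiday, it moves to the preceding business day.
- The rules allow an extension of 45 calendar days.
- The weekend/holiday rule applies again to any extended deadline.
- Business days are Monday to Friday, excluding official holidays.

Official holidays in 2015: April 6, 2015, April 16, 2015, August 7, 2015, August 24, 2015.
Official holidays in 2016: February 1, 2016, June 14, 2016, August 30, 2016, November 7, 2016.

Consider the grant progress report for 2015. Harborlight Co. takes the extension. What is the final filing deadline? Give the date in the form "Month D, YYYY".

The stated deadline is December 19, 2015.
December 19, 2015 falls on a Saturday. Rolling to the preceding business day gives December 18, 2015, a Friday.
With the 45-day extension, December 18, 2015 becomes February 1, 2016.
February 1, 2016 falls on a listed holiday. Rolling to the preceding business day gives January 29, 2016, a Friday.
Final deadline: January 29, 2016.

January 29, 2016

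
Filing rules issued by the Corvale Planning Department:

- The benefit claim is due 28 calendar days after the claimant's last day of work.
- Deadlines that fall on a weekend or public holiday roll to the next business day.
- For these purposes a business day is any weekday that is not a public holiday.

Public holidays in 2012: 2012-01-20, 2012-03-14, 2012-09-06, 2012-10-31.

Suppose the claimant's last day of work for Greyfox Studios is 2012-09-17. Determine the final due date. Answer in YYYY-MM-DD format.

2012-10-15

28 calendar days after 2012-09-17 is 2012-10-15.
2012-10-15 (Monday) is already a business day.
Deadline: 2012-10-15.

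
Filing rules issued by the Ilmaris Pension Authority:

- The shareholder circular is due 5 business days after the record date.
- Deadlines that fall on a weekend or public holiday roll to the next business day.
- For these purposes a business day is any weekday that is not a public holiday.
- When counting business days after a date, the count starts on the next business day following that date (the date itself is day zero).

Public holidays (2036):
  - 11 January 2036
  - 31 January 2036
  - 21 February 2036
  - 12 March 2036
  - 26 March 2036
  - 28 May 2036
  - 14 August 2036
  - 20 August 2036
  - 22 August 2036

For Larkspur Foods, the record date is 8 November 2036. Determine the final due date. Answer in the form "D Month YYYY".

Counting 5 business days after 8 November 2036 (skipping weekends and listed holidays) reaches 14 November 2036.
Since 14 November 2036 is a Friday and not a holiday, the date is unchanged.
So the filing is due 14 November 2036.

14 November 2036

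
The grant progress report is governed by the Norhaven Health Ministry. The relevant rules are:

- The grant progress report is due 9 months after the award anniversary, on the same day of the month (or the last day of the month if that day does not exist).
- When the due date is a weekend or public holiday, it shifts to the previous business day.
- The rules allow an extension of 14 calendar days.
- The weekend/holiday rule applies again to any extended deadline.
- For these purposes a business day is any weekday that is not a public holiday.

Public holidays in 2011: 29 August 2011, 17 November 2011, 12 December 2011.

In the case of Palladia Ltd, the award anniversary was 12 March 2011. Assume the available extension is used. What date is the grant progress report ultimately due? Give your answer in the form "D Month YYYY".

9 months after 12 March 2011, on the same day of the month, is 12 December 2011.
12 December 2011 is a listed holiday; the preceding business day is 9 December 2011 (Friday).
With the 14-day extension, 9 December 2011 becomes 23 December 2011.
23 December 2011 (Friday) is already a business day.
So the filing is due 23 December 2011.

23 December 2011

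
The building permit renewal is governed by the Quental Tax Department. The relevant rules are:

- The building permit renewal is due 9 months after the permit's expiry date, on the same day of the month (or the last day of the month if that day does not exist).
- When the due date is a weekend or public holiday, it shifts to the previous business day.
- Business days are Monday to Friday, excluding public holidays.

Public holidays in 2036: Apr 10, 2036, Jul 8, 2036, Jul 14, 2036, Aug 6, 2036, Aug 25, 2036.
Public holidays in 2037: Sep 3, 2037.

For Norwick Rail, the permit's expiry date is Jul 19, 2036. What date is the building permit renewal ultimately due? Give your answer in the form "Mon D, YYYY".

9 months after Jul 19, 2036, on the same day of the month, is Apr 19, 2037.
Apr 19, 2037 falls on a Sunday. Rolling to the preceding business day gives Apr 17, 2037, a Friday.
Final deadline: Apr 17, 2037.

Apr 17, 2037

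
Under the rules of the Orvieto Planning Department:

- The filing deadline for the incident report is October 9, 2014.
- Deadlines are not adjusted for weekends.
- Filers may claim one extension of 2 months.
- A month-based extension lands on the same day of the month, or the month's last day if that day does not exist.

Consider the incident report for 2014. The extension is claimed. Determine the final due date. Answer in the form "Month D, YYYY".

The stated deadline is October 9, 2014.
No adjustment is made for weekends or holidays, so October 9, 2014 stands.
Add 2 months to October 9, 2014: December 9, 2014.
No adjustment is made for weekends or holidays, so December 9, 2014 stands.
So the filing is due December 9, 2014.

December 9, 2014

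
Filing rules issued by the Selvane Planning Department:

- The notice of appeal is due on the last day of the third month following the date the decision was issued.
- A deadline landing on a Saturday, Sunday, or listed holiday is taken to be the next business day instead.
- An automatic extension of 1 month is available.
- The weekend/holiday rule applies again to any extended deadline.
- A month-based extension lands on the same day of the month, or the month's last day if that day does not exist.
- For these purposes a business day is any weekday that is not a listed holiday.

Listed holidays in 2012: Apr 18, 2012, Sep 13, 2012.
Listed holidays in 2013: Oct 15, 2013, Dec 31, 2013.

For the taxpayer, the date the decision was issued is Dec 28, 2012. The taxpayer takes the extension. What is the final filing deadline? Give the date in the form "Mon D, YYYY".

3 months after Dec 28, 2012 is March 2013; that month ends on Mar 31, 2013.
Mar 31, 2013 is a Sunday, so it moves to the next business day, Apr 1, 2013 (Monday).
Applying the 1 month extension: 1 month after Apr 1, 2013 is May 1, 2013.
May 1, 2013 falls on a Wednesday, which is a business day, so no adjustment is needed.
So the filing is due May 1, 2013.

May 1, 2013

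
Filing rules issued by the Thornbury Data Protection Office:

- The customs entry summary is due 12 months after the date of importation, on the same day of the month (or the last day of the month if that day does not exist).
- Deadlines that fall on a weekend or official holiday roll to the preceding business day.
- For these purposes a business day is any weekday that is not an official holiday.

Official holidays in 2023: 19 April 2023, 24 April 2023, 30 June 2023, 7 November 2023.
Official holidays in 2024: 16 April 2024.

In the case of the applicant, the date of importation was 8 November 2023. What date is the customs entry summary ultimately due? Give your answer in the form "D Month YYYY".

Moving 12 months forward from 8 November 2023 on the corresponding day gives 8 November 2024.
8 November 2024 falls on a Friday, which is a business day, so no adjustment is needed.
Deadline: 8 November 2024.

8 November 2024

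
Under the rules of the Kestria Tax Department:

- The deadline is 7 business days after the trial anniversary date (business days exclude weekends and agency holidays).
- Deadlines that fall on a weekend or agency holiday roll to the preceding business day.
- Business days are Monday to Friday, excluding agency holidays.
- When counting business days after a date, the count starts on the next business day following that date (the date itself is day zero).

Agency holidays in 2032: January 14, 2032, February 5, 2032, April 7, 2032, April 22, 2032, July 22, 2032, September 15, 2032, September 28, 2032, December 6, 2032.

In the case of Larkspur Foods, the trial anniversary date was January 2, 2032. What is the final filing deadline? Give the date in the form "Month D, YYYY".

January 13, 2032

7 business days after January 2, 2032, excluding weekends and holidays, is January 13, 2032.
January 13, 2032 (Tuesday) is already a business day.
So the filing is due January 13, 2032.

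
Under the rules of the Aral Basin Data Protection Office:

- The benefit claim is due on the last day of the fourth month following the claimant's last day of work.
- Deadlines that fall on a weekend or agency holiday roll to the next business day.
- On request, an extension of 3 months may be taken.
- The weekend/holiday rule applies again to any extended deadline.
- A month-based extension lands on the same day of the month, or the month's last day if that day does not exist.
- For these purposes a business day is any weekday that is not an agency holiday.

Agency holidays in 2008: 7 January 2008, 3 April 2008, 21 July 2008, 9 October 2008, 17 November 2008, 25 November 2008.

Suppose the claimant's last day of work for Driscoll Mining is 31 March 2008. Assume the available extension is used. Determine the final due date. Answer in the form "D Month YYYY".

31 October 2008

The fourth month after 31 March 2008 is July 2008, whose last day is 31 July 2008.
31 July 2008 (Thursday) is already a business day.
Add 3 months to 31 July 2008: 31 October 2008.
31 October 2008 is a Friday and not a listed holiday, so it stands.
The final due date is 31 October 2008.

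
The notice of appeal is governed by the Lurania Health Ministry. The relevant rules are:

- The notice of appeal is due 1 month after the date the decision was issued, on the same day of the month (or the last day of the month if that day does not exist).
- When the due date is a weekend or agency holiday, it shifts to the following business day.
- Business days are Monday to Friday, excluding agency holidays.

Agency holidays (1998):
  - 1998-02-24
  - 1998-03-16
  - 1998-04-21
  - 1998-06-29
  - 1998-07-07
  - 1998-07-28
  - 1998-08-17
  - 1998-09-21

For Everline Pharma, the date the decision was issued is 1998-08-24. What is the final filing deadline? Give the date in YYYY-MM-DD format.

1 month after 1998-08-24, on the same day of the month, is 1998-09-24.
1998-09-24 falls on a Thursday, which is a business day, so no adjustment is needed.
Final deadline: 1998-09-24.

1998-09-24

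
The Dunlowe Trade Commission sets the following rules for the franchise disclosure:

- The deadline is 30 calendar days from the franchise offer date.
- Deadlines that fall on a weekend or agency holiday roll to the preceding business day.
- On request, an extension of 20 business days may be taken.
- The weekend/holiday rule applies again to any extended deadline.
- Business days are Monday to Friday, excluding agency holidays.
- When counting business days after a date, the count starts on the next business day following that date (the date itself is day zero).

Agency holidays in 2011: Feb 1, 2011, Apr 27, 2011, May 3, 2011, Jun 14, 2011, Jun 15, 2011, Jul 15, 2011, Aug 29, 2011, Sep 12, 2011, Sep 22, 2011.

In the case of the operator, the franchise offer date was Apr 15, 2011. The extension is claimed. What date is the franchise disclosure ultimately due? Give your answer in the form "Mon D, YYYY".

From Apr 15, 2011, 30 calendar days later is May 15, 2011.
May 15, 2011 is a Sunday, so it moves to the preceding business day, May 13, 2011 (Friday).
The 20-business-day extension runs from May 13, 2011 to Jun 10, 2011.
Jun 10, 2011 (Friday) is already a business day.
The final due date is Jun 10, 2011.

Jun 10, 2011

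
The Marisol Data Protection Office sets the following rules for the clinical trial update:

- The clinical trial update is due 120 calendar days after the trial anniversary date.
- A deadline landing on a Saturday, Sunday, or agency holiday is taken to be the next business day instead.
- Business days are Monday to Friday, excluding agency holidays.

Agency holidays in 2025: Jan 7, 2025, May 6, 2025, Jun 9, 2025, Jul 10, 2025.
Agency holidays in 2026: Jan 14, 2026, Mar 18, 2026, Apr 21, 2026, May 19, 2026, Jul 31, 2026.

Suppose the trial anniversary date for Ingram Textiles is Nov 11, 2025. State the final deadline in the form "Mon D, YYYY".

Adding 120 calendar days to Nov 11, 2025 gives Mar 11, 2026.
Mar 11, 2026 is a Wednesday and not a listed holiday, so it stands.
The final due date is Mar 11, 2026.

Mar 11, 2026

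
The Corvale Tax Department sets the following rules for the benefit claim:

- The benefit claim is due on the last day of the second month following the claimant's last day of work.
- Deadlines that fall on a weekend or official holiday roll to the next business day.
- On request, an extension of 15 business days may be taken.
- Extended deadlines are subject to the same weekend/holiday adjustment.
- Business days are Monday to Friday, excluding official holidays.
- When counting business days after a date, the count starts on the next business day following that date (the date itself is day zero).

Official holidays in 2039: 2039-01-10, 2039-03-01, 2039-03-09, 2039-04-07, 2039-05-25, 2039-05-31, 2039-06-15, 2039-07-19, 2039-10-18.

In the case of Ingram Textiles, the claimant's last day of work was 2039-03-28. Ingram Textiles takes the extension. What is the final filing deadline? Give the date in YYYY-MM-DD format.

2039-06-23

2 months after 2039-03-28 falls in May 2039; the last day of that month is 2039-05-31.
2039-05-31 falls on a listed holiday. Rolling to the next business day gives 2039-06-01, a Wednesday.
Counting 15 further business days from 2039-06-01 reaches 2039-06-23.
2039-06-23 is a Thursday and not a listed holiday, so it stands.
So the filing is due 2039-06-23.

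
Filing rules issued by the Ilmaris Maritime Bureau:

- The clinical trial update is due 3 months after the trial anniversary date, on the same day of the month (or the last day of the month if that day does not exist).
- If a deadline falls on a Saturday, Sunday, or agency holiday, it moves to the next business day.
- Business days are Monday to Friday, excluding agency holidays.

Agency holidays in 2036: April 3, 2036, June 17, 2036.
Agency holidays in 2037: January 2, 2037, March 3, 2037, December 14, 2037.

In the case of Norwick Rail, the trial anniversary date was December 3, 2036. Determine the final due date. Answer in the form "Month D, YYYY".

3 months after December 3, 2036, on the same day of the month, is March 3, 2037.
Because March 3, 2037 is a listed holiday, the deadline becomes March 4, 2037 (Wednesday).
Deadline: March 4, 2037.

March 4, 2037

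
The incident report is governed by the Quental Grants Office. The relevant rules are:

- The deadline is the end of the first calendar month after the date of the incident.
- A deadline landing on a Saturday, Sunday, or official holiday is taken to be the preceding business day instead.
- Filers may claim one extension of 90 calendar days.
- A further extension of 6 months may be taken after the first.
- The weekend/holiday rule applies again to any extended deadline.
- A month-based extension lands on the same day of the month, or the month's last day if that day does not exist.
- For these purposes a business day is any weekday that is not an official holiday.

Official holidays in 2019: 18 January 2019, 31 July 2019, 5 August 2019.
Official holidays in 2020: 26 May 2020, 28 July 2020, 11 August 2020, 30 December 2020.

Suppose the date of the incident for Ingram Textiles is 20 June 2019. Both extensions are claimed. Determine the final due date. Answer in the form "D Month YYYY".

28 April 2020

1 month after 20 June 2019 falls in July 2019; the last day of that month is 31 July 2019.
Because 31 July 2019 is a listed holiday, the deadline becomes 30 July 2019 (Tuesday).
Applying the 90-calendar-day extension: 30 July 2019 + 90 days = 28 October 2019.
28 October 2019 falls on a Monday, which is a business day, so no adjustment is needed.
The 6 months extension carries 28 October 2019 to 28 April 2020.
28 April 2020 is a Tuesday and not a listed holiday, so it stands.
So the filing is due 28 April 2020.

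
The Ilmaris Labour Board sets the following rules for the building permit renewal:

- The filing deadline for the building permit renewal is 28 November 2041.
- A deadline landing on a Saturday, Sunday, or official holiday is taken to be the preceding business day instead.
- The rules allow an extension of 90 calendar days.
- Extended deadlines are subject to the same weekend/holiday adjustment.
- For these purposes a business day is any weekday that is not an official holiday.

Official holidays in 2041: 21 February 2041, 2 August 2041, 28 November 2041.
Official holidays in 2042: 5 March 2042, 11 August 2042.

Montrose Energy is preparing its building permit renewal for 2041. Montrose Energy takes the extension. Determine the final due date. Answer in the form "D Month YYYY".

The statutory due date is 28 November 2041.
28 November 2041 is a listed holiday, so it moves to the preceding business day, 27 November 2041 (Wednesday).
Add the 90 calendar-day extension to 27 November 2041: 25 February 2042.
25 February 2042 (Tuesday) is already a business day.
Final deadline: 25 February 2042.

25 February 2042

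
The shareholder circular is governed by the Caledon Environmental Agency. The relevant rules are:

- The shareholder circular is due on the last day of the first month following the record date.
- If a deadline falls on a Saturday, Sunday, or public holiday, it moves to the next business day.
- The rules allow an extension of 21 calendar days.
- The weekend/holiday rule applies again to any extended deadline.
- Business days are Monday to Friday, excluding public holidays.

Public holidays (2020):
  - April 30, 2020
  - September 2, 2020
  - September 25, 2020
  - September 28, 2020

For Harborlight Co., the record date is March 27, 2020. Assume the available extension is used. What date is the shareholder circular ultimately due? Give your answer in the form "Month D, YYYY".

May 22, 2020

1 month after March 27, 2020 is April 2020; that month ends on April 30, 2020.
April 30, 2020 is a listed holiday, so it moves to the next business day, May 1, 2020 (Friday).
The 21-calendar-day extension moves the deadline from May 1, 2020 to May 22, 2020.
Since May 22, 2020 is a Friday and not a holiday, the date is unchanged.
Final deadline: May 22, 2020.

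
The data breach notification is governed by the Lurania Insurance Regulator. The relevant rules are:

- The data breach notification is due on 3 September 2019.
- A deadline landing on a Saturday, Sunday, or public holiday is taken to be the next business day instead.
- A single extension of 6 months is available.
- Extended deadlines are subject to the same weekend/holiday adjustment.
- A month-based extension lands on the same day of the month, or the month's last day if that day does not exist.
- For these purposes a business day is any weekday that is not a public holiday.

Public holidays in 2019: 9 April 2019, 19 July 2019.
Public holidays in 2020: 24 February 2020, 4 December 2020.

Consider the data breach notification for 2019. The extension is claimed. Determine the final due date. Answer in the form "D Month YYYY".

The statutory due date is 3 September 2019.
3 September 2019 (Tuesday) is already a business day.
Applying the 6 months extension: 6 months after 3 September 2019 is 3 March 2020.
Since 3 March 2020 is a Tuesday and not a holiday, the date is unchanged.
Deadline: 3 March 2020.

3 March 2020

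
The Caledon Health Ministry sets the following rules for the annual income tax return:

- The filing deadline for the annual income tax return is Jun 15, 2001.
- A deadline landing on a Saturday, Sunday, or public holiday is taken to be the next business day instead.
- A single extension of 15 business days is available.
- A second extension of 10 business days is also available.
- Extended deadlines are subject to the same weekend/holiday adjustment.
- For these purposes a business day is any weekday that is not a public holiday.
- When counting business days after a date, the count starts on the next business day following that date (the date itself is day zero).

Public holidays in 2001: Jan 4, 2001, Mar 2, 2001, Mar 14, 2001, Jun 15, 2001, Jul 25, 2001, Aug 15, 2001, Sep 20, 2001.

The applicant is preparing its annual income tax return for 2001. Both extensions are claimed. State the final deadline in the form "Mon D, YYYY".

Jul 23, 2001

The statutory due date is Jun 15, 2001.
Because Jun 15, 2001 is a listed holiday, the deadline becomes Jun 18, 2001 (Monday).
The 15-business-day extension runs from Jun 18, 2001 to Jul 9, 2001.
Jul 9, 2001 is a Monday and not a listed holiday, so it stands.
Counting 10 further business days from Jul 9, 2001 reaches Jul 23, 2001.
Since Jul 23, 2001 is a Monday and not a holiday, the date is unchanged.
Final deadline: Jul 23, 2001.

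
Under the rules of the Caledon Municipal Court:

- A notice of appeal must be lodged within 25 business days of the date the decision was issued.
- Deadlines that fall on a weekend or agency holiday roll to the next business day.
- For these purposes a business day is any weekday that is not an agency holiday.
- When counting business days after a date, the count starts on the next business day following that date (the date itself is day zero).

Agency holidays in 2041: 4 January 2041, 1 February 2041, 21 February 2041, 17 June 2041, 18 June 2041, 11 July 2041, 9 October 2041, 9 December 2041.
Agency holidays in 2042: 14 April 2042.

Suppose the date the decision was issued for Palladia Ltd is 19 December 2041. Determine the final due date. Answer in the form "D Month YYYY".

Starting the day after 19 December 2041 and counting 25 business days lands on 23 January 2042.
23 January 2042 falls on a Thursday, which is a business day, so no adjustment is needed.
The final due date is 23 January 2042.

23 January 2042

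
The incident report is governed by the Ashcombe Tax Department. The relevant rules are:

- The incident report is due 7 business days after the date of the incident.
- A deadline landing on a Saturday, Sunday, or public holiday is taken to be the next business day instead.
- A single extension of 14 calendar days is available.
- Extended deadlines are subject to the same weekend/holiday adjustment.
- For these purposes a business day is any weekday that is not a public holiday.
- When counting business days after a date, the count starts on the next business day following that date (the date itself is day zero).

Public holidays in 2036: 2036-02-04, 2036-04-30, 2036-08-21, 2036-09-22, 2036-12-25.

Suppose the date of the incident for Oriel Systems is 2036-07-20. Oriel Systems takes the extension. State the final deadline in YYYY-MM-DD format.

Counting 7 business days after 2036-07-20 (skipping weekends and listed holidays) reaches 2036-07-29.
Since 2036-07-29 is a Tuesday and not a holiday, the date is unchanged.
Applying the 14-calendar-day extension: 2036-07-29 + 14 days = 2036-08-12.
2036-08-12 is a Tuesday and not a listed holiday, so it stands.
The final due date is 2036-08-12.

2036-08-12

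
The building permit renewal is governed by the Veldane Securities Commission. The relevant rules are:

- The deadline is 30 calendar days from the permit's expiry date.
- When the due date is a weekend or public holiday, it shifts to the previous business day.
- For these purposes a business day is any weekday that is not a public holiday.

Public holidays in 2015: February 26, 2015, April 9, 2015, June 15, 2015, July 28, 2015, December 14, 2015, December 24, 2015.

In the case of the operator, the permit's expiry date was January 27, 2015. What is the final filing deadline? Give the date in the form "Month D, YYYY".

February 25, 2015

From January 27, 2015, 30 calendar days later is February 26, 2015.
February 26, 2015 is a listed holiday, so it moves to the preceding business day, February 25, 2015 (Wednesday).
So the filing is due February 25, 2015.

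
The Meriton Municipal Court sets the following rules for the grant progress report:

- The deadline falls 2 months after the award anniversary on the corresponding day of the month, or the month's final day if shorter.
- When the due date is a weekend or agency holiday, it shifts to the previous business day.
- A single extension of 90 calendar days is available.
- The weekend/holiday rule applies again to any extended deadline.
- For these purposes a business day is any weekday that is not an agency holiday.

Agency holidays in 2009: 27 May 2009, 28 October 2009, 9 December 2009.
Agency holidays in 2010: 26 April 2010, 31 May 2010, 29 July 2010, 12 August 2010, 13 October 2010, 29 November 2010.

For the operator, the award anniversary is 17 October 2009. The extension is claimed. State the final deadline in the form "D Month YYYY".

17 March 2010

Moving 2 months forward from 17 October 2009 on the corresponding day gives 17 December 2009.
17 December 2009 is a Thursday and not a listed holiday, so it stands.
The 90-calendar-day extension moves the deadline from 17 December 2009 to 17 March 2010.
17 March 2010 is a Wednesday and not a listed holiday, so it stands.
So the filing is due 17 March 2010.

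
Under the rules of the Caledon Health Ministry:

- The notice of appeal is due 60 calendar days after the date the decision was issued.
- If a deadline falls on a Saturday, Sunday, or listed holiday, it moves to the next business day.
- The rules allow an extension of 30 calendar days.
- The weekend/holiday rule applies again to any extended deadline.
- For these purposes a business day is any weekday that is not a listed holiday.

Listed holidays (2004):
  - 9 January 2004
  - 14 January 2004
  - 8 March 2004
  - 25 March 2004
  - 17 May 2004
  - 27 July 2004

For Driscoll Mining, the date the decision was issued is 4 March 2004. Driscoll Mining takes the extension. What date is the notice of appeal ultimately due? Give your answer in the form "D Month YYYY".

Adding 60 calendar days to 4 March 2004 gives 3 May 2004.
Since 3 May 2004 is a Monday and not a holiday, the date is unchanged.
With the 30-day extension, 3 May 2004 becomes 2 June 2004.
Since 2 June 2004 is a Wednesday and not a holiday, the date is unchanged.
Deadline: 2 June 2004.

2 June 2004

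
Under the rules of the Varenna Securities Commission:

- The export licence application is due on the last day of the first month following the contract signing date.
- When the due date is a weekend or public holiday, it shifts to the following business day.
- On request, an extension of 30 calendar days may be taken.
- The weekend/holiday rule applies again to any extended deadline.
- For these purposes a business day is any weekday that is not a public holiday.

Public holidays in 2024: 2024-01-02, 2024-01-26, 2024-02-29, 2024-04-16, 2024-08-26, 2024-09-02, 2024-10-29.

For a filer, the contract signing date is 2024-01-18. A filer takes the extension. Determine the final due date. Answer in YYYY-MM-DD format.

The first month after 2024-01-18 is February 2024, whose last day is 2024-02-29.
2024-02-29 is a listed holiday, so it moves to the next business day, 2024-03-01 (Friday).
Add the 30 calendar-day extension to 2024-03-01: 2024-03-31.
2024-03-31 falls on a Sunday. Rolling to the next business day gives 2024-04-01, a Monday.
Final deadline: 2024-04-01.

2024-04-01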